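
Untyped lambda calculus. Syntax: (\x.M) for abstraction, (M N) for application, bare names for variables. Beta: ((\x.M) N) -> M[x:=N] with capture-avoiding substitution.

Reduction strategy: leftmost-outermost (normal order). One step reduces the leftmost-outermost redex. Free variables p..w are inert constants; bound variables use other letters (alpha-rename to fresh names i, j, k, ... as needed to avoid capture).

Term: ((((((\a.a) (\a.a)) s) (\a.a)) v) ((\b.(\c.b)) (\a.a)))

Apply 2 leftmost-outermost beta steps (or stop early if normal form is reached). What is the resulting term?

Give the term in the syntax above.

Step 0: ((((((\a.a) (\a.a)) s) (\a.a)) v) ((\b.(\c.b)) (\a.a)))
Step 1: (((((\a.a) s) (\a.a)) v) ((\b.(\c.b)) (\a.a)))
Step 2: (((s (\a.a)) v) ((\b.(\c.b)) (\a.a)))

Answer: (((s (\a.a)) v) ((\b.(\c.b)) (\a.a)))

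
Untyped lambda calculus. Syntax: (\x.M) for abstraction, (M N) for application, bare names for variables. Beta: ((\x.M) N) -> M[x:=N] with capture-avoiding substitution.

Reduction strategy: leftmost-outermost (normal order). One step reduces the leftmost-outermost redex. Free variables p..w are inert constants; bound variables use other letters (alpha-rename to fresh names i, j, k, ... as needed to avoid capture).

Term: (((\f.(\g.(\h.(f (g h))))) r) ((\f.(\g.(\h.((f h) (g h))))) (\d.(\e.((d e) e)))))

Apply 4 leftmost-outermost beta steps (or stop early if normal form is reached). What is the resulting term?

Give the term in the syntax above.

Step 0: (((\f.(\g.(\h.(f (g h))))) r) ((\f.(\g.(\h.((f h) (g h))))) (\d.(\e.((d e) e)))))
Step 1: ((\g.(\h.(r (g h)))) ((\f.(\g.(\h.((f h) (g h))))) (\d.(\e.((d e) e)))))
Step 2: (\h.(r (((\f.(\g.(\h.((f h) (g h))))) (\d.(\e.((d e) e)))) h)))
Step 3: (\h.(r ((\g.(\h.(((\d.(\e.((d e) e))) h) (g h)))) h)))
Step 4: (\h.(r (\i.(((\d.(\e.((d e) e))) i) (h i)))))

Answer: (\h.(r (\i.(((\d.(\e.((d e) e))) i) (h i)))))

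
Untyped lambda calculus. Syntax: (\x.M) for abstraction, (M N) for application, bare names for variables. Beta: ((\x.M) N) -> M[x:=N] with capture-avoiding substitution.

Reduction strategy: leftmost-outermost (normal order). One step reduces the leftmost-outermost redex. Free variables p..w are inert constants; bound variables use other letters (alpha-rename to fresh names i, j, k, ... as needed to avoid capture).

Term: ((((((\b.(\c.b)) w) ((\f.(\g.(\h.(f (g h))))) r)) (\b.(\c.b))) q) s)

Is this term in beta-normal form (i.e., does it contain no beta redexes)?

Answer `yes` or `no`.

Term: ((((((\b.(\c.b)) w) ((\f.(\g.(\h.(f (g h))))) r)) (\b.(\c.b))) q) s)
Found 2 beta redex(es).

Answer: no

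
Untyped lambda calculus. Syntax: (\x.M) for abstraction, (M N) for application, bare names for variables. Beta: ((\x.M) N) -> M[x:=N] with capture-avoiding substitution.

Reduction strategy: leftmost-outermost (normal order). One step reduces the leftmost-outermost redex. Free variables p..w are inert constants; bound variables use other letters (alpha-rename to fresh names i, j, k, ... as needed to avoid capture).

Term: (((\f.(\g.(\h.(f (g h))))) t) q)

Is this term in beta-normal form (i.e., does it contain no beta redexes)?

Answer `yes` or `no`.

Term: (((\f.(\g.(\h.(f (g h))))) t) q)
Found 1 beta redex(es).

Answer: no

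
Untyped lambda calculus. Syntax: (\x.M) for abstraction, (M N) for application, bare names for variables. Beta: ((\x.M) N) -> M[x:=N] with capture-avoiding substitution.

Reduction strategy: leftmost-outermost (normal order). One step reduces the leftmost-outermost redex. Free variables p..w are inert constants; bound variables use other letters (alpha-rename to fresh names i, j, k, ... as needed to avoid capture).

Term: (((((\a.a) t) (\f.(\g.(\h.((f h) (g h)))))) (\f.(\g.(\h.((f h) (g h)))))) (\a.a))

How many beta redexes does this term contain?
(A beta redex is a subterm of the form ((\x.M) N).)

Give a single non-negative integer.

Answer: 1

Derivation:
Term: (((((\a.a) t) (\f.(\g.(\h.((f h) (g h)))))) (\f.(\g.(\h.((f h) (g h)))))) (\a.a))
  Redex: ((\a.a) t)
Total redexes: 1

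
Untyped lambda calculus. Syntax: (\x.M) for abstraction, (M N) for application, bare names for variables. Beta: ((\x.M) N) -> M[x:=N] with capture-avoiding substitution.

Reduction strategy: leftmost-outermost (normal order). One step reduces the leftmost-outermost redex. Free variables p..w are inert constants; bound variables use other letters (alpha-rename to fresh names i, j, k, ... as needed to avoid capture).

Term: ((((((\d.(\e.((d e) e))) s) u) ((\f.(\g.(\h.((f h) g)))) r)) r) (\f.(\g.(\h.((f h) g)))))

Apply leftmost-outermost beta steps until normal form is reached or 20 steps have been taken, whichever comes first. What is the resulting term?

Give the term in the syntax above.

Step 0: ((((((\d.(\e.((d e) e))) s) u) ((\f.(\g.(\h.((f h) g)))) r)) r) (\f.(\g.(\h.((f h) g)))))
Step 1: (((((\e.((s e) e)) u) ((\f.(\g.(\h.((f h) g)))) r)) r) (\f.(\g.(\h.((f h) g)))))
Step 2: (((((s u) u) ((\f.(\g.(\h.((f h) g)))) r)) r) (\f.(\g.(\h.((f h) g)))))
Step 3: (((((s u) u) (\g.(\h.((r h) g)))) r) (\f.(\g.(\h.((f h) g)))))

Answer: (((((s u) u) (\g.(\h.((r h) g)))) r) (\f.(\g.(\h.((f h) g)))))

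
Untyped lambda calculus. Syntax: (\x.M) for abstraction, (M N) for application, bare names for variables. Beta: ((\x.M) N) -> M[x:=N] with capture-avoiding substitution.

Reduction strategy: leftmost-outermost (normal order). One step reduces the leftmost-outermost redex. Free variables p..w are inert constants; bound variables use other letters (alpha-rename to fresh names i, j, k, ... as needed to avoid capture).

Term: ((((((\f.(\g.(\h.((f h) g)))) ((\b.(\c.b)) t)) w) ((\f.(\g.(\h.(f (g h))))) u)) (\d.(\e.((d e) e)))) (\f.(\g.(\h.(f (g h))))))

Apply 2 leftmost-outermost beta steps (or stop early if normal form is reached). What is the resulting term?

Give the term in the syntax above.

Answer: ((((\h.((((\b.(\c.b)) t) h) w)) ((\f.(\g.(\h.(f (g h))))) u)) (\d.(\e.((d e) e)))) (\f.(\g.(\h.(f (g h))))))

Derivation:
Step 0: ((((((\f.(\g.(\h.((f h) g)))) ((\b.(\c.b)) t)) w) ((\f.(\g.(\h.(f (g h))))) u)) (\d.(\e.((d e) e)))) (\f.(\g.(\h.(f (g h))))))
Step 1: (((((\g.(\h.((((\b.(\c.b)) t) h) g))) w) ((\f.(\g.(\h.(f (g h))))) u)) (\d.(\e.((d e) e)))) (\f.(\g.(\h.(f (g h))))))
Step 2: ((((\h.((((\b.(\c.b)) t) h) w)) ((\f.(\g.(\h.(f (g h))))) u)) (\d.(\e.((d e) e)))) (\f.(\g.(\h.(f (g h))))))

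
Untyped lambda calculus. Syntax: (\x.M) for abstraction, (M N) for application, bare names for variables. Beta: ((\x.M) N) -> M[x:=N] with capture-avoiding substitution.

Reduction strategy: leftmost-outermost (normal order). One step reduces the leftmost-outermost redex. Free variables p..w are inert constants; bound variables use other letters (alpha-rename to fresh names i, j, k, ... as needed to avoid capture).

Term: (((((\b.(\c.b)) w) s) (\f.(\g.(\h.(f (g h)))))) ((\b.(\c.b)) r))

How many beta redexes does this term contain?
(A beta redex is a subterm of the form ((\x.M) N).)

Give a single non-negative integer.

Answer: 2

Derivation:
Term: (((((\b.(\c.b)) w) s) (\f.(\g.(\h.(f (g h)))))) ((\b.(\c.b)) r))
  Redex: ((\b.(\c.b)) w)
  Redex: ((\b.(\c.b)) r)
Total redexes: 2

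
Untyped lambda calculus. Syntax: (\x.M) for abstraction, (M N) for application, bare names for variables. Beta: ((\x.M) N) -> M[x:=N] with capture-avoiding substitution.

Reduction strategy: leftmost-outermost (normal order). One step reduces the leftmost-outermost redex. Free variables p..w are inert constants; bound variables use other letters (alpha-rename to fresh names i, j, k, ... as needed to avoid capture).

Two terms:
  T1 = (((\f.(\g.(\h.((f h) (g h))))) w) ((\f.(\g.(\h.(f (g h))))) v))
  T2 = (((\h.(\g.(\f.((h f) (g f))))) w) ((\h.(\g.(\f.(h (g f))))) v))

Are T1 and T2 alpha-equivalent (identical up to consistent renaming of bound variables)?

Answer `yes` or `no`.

Term 1: (((\f.(\g.(\h.((f h) (g h))))) w) ((\f.(\g.(\h.(f (g h))))) v))
Term 2: (((\h.(\g.(\f.((h f) (g f))))) w) ((\h.(\g.(\f.(h (g f))))) v))
Alpha-equivalence: compare structure up to binder renaming.
Result: True

Answer: yes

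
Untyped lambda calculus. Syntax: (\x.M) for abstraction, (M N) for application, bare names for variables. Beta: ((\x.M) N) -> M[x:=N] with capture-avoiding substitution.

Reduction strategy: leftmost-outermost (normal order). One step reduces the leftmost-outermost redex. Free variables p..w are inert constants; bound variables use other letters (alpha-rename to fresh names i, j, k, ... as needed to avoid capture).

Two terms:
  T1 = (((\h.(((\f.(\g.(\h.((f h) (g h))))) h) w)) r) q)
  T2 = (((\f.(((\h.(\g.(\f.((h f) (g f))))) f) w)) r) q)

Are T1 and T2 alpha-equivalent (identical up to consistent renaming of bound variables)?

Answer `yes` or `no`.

Term 1: (((\h.(((\f.(\g.(\h.((f h) (g h))))) h) w)) r) q)
Term 2: (((\f.(((\h.(\g.(\f.((h f) (g f))))) f) w)) r) q)
Alpha-equivalence: compare structure up to binder renaming.
Result: True

Answer: yes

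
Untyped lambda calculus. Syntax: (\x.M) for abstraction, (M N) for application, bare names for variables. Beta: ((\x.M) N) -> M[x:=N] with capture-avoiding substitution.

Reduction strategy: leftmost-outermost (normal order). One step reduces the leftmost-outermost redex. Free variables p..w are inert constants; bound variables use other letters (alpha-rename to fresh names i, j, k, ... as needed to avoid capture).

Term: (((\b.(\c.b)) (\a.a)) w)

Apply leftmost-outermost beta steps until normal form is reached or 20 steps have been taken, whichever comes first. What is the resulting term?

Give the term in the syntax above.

Answer: (\a.a)

Derivation:
Step 0: (((\b.(\c.b)) (\a.a)) w)
Step 1: ((\c.(\a.a)) w)
Step 2: (\a.a)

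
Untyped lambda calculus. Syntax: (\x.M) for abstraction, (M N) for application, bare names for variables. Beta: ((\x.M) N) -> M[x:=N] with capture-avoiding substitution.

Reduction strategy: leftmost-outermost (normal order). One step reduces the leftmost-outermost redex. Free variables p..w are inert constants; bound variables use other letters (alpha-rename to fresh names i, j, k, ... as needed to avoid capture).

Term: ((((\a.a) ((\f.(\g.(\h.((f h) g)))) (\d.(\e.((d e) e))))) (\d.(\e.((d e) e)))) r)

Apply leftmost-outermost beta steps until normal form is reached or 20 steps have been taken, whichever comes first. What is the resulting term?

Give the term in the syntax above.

Step 0: ((((\a.a) ((\f.(\g.(\h.((f h) g)))) (\d.(\e.((d e) e))))) (\d.(\e.((d e) e)))) r)
Step 1: ((((\f.(\g.(\h.((f h) g)))) (\d.(\e.((d e) e)))) (\d.(\e.((d e) e)))) r)
Step 2: (((\g.(\h.(((\d.(\e.((d e) e))) h) g))) (\d.(\e.((d e) e)))) r)
Step 3: ((\h.(((\d.(\e.((d e) e))) h) (\d.(\e.((d e) e))))) r)
Step 4: (((\d.(\e.((d e) e))) r) (\d.(\e.((d e) e))))
Step 5: ((\e.((r e) e)) (\d.(\e.((d e) e))))
Step 6: ((r (\d.(\e.((d e) e)))) (\d.(\e.((d e) e))))

Answer: ((r (\d.(\e.((d e) e)))) (\d.(\e.((d e) e))))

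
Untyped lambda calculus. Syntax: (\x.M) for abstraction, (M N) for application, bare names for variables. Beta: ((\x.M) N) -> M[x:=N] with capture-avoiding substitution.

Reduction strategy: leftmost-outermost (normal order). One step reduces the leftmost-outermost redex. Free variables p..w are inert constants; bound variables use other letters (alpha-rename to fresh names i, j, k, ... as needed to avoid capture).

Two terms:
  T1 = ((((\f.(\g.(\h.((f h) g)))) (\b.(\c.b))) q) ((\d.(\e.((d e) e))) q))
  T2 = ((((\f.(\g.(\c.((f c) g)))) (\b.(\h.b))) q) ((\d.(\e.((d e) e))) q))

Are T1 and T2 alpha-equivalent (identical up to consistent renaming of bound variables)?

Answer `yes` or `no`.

Answer: yes

Derivation:
Term 1: ((((\f.(\g.(\h.((f h) g)))) (\b.(\c.b))) q) ((\d.(\e.((d e) e))) q))
Term 2: ((((\f.(\g.(\c.((f c) g)))) (\b.(\h.b))) q) ((\d.(\e.((d e) e))) q))
Alpha-equivalence: compare structure up to binder renaming.
Result: True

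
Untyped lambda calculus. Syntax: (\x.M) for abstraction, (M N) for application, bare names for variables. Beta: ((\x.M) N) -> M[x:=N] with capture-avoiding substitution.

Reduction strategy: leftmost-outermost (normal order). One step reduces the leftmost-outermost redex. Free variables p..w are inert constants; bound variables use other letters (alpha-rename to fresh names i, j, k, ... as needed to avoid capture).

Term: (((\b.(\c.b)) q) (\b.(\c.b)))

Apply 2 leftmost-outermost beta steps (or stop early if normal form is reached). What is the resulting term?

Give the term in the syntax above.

Answer: q

Derivation:
Step 0: (((\b.(\c.b)) q) (\b.(\c.b)))
Step 1: ((\c.q) (\b.(\c.b)))
Step 2: q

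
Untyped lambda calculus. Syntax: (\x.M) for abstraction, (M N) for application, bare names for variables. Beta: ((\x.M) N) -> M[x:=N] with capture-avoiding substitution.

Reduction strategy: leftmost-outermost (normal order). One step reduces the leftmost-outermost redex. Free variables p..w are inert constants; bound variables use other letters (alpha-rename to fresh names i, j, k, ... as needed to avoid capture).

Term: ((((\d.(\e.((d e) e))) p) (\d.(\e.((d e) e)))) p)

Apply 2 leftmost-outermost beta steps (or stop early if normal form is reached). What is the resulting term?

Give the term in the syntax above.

Step 0: ((((\d.(\e.((d e) e))) p) (\d.(\e.((d e) e)))) p)
Step 1: (((\e.((p e) e)) (\d.(\e.((d e) e)))) p)
Step 2: (((p (\d.(\e.((d e) e)))) (\d.(\e.((d e) e)))) p)

Answer: (((p (\d.(\e.((d e) e)))) (\d.(\e.((d e) e)))) p)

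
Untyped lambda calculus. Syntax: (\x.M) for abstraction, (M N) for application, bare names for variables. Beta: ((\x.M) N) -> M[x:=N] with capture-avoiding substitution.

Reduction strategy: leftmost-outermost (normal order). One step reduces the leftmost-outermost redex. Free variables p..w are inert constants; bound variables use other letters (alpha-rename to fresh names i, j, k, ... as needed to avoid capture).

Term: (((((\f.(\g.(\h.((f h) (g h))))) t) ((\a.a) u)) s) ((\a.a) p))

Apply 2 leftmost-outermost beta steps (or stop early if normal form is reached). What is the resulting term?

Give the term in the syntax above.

Step 0: (((((\f.(\g.(\h.((f h) (g h))))) t) ((\a.a) u)) s) ((\a.a) p))
Step 1: ((((\g.(\h.((t h) (g h)))) ((\a.a) u)) s) ((\a.a) p))
Step 2: (((\h.((t h) (((\a.a) u) h))) s) ((\a.a) p))

Answer: (((\h.((t h) (((\a.a) u) h))) s) ((\a.a) p))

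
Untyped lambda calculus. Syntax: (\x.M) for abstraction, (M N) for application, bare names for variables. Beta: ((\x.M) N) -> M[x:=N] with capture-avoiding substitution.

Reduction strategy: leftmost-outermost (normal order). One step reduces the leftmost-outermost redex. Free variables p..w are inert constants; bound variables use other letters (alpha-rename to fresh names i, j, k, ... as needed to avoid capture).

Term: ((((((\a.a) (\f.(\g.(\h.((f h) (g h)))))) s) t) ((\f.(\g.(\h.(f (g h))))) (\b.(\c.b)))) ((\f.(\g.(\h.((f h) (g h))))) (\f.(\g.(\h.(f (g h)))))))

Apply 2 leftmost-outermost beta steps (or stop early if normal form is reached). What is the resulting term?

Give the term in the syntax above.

Step 0: ((((((\a.a) (\f.(\g.(\h.((f h) (g h)))))) s) t) ((\f.(\g.(\h.(f (g h))))) (\b.(\c.b)))) ((\f.(\g.(\h.((f h) (g h))))) (\f.(\g.(\h.(f (g h)))))))
Step 1: (((((\f.(\g.(\h.((f h) (g h))))) s) t) ((\f.(\g.(\h.(f (g h))))) (\b.(\c.b)))) ((\f.(\g.(\h.((f h) (g h))))) (\f.(\g.(\h.(f (g h)))))))
Step 2: ((((\g.(\h.((s h) (g h)))) t) ((\f.(\g.(\h.(f (g h))))) (\b.(\c.b)))) ((\f.(\g.(\h.((f h) (g h))))) (\f.(\g.(\h.(f (g h)))))))

Answer: ((((\g.(\h.((s h) (g h)))) t) ((\f.(\g.(\h.(f (g h))))) (\b.(\c.b)))) ((\f.(\g.(\h.((f h) (g h))))) (\f.(\g.(\h.(f (g h)))))))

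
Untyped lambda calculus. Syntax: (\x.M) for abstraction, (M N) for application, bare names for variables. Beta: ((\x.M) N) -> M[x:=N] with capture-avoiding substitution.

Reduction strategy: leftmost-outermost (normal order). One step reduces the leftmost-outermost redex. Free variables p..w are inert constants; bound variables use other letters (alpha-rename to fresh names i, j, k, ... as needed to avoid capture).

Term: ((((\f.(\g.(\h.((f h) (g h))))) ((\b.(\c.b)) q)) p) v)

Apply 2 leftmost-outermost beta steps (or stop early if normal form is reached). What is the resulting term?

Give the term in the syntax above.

Answer: ((\h.((((\b.(\c.b)) q) h) (p h))) v)

Derivation:
Step 0: ((((\f.(\g.(\h.((f h) (g h))))) ((\b.(\c.b)) q)) p) v)
Step 1: (((\g.(\h.((((\b.(\c.b)) q) h) (g h)))) p) v)
Step 2: ((\h.((((\b.(\c.b)) q) h) (p h))) v)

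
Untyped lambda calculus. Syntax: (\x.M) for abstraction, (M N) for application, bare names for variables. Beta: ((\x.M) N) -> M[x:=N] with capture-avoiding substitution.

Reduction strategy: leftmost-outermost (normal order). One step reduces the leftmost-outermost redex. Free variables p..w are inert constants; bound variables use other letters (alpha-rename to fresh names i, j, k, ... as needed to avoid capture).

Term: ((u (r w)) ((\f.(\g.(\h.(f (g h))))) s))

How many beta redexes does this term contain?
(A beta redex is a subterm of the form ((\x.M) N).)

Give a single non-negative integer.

Term: ((u (r w)) ((\f.(\g.(\h.(f (g h))))) s))
  Redex: ((\f.(\g.(\h.(f (g h))))) s)
Total redexes: 1

Answer: 1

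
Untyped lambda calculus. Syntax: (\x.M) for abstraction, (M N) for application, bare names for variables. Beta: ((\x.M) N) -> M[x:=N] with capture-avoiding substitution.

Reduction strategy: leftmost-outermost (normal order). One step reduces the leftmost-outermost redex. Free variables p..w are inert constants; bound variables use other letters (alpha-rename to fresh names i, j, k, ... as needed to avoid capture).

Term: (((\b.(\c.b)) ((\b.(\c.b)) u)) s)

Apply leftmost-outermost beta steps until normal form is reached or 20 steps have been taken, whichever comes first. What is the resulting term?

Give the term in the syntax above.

Step 0: (((\b.(\c.b)) ((\b.(\c.b)) u)) s)
Step 1: ((\c.((\b.(\c.b)) u)) s)
Step 2: ((\b.(\c.b)) u)
Step 3: (\c.u)

Answer: (\c.u)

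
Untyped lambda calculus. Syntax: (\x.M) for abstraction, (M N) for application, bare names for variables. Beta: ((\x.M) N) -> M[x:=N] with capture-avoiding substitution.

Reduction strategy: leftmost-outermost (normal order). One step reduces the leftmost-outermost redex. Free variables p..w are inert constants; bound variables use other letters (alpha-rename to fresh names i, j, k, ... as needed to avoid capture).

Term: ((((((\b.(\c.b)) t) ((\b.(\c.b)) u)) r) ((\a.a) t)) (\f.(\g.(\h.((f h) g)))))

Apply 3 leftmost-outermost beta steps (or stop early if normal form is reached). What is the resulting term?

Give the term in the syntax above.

Answer: (((t r) t) (\f.(\g.(\h.((f h) g)))))

Derivation:
Step 0: ((((((\b.(\c.b)) t) ((\b.(\c.b)) u)) r) ((\a.a) t)) (\f.(\g.(\h.((f h) g)))))
Step 1: (((((\c.t) ((\b.(\c.b)) u)) r) ((\a.a) t)) (\f.(\g.(\h.((f h) g)))))
Step 2: (((t r) ((\a.a) t)) (\f.(\g.(\h.((f h) g)))))
Step 3: (((t r) t) (\f.(\g.(\h.((f h) g)))))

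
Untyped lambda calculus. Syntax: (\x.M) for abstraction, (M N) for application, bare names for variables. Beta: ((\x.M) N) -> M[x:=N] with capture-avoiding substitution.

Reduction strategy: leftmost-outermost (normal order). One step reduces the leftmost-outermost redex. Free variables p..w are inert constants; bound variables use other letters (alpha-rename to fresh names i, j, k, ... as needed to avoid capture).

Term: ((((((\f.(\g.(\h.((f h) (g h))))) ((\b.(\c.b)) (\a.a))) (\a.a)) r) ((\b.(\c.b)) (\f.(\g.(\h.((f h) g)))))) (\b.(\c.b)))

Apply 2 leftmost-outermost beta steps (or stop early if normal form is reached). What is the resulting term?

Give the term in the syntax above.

Step 0: ((((((\f.(\g.(\h.((f h) (g h))))) ((\b.(\c.b)) (\a.a))) (\a.a)) r) ((\b.(\c.b)) (\f.(\g.(\h.((f h) g)))))) (\b.(\c.b)))
Step 1: (((((\g.(\h.((((\b.(\c.b)) (\a.a)) h) (g h)))) (\a.a)) r) ((\b.(\c.b)) (\f.(\g.(\h.((f h) g)))))) (\b.(\c.b)))
Step 2: ((((\h.((((\b.(\c.b)) (\a.a)) h) ((\a.a) h))) r) ((\b.(\c.b)) (\f.(\g.(\h.((f h) g)))))) (\b.(\c.b)))

Answer: ((((\h.((((\b.(\c.b)) (\a.a)) h) ((\a.a) h))) r) ((\b.(\c.b)) (\f.(\g.(\h.((f h) g)))))) (\b.(\c.b)))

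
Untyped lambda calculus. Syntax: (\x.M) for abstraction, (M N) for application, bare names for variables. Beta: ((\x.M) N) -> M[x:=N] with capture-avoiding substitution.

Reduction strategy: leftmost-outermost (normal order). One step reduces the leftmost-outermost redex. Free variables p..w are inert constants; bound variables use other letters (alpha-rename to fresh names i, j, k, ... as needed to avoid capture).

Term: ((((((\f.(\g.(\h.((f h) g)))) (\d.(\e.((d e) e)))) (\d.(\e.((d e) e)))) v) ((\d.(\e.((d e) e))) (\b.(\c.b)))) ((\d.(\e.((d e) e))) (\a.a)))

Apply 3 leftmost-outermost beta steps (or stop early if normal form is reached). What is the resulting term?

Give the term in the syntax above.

Answer: (((((\d.(\e.((d e) e))) v) (\d.(\e.((d e) e)))) ((\d.(\e.((d e) e))) (\b.(\c.b)))) ((\d.(\e.((d e) e))) (\a.a)))

Derivation:
Step 0: ((((((\f.(\g.(\h.((f h) g)))) (\d.(\e.((d e) e)))) (\d.(\e.((d e) e)))) v) ((\d.(\e.((d e) e))) (\b.(\c.b)))) ((\d.(\e.((d e) e))) (\a.a)))
Step 1: (((((\g.(\h.(((\d.(\e.((d e) e))) h) g))) (\d.(\e.((d e) e)))) v) ((\d.(\e.((d e) e))) (\b.(\c.b)))) ((\d.(\e.((d e) e))) (\a.a)))
Step 2: ((((\h.(((\d.(\e.((d e) e))) h) (\d.(\e.((d e) e))))) v) ((\d.(\e.((d e) e))) (\b.(\c.b)))) ((\d.(\e.((d e) e))) (\a.a)))
Step 3: (((((\d.(\e.((d e) e))) v) (\d.(\e.((d e) e)))) ((\d.(\e.((d e) e))) (\b.(\c.b)))) ((\d.(\e.((d e) e))) (\a.a)))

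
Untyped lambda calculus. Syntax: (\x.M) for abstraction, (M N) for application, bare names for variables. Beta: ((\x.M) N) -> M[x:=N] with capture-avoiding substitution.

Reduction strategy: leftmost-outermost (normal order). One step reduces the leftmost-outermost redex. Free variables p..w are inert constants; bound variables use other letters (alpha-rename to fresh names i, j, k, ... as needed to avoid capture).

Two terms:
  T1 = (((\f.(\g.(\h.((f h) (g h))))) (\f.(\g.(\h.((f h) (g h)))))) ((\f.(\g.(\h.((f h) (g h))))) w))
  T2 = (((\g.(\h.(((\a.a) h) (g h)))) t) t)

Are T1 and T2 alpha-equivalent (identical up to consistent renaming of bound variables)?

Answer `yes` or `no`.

Term 1: (((\f.(\g.(\h.((f h) (g h))))) (\f.(\g.(\h.((f h) (g h)))))) ((\f.(\g.(\h.((f h) (g h))))) w))
Term 2: (((\g.(\h.(((\a.a) h) (g h)))) t) t)
Alpha-equivalence: compare structure up to binder renaming.
Result: False

Answer: no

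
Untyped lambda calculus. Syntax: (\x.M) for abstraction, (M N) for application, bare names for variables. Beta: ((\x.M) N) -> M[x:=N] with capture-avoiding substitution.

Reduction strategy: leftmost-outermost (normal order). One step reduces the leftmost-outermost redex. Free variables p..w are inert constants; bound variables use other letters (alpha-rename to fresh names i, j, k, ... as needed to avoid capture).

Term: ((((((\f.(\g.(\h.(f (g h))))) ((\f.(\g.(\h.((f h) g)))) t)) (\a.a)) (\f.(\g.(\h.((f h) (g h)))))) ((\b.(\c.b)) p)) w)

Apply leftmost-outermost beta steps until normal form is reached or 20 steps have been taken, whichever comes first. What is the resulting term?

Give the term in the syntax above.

Step 0: ((((((\f.(\g.(\h.(f (g h))))) ((\f.(\g.(\h.((f h) g)))) t)) (\a.a)) (\f.(\g.(\h.((f h) (g h)))))) ((\b.(\c.b)) p)) w)
Step 1: (((((\g.(\h.(((\f.(\g.(\h.((f h) g)))) t) (g h)))) (\a.a)) (\f.(\g.(\h.((f h) (g h)))))) ((\b.(\c.b)) p)) w)
Step 2: ((((\h.(((\f.(\g.(\h.((f h) g)))) t) ((\a.a) h))) (\f.(\g.(\h.((f h) (g h)))))) ((\b.(\c.b)) p)) w)
Step 3: (((((\f.(\g.(\h.((f h) g)))) t) ((\a.a) (\f.(\g.(\h.((f h) (g h))))))) ((\b.(\c.b)) p)) w)
Step 4: ((((\g.(\h.((t h) g))) ((\a.a) (\f.(\g.(\h.((f h) (g h))))))) ((\b.(\c.b)) p)) w)
Step 5: (((\h.((t h) ((\a.a) (\f.(\g.(\h.((f h) (g h)))))))) ((\b.(\c.b)) p)) w)
Step 6: (((t ((\b.(\c.b)) p)) ((\a.a) (\f.(\g.(\h.((f h) (g h))))))) w)
Step 7: (((t (\c.p)) ((\a.a) (\f.(\g.(\h.((f h) (g h))))))) w)
Step 8: (((t (\c.p)) (\f.(\g.(\h.((f h) (g h)))))) w)

Answer: (((t (\c.p)) (\f.(\g.(\h.((f h) (g h)))))) w)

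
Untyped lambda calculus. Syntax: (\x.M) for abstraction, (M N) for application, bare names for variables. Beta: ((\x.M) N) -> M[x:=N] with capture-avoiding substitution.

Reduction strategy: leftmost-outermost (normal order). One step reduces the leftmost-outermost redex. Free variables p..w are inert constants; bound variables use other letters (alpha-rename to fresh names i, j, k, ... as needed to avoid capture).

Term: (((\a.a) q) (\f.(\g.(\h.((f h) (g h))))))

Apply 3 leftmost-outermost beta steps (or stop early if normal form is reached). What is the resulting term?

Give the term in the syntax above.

Answer: (q (\f.(\g.(\h.((f h) (g h))))))

Derivation:
Step 0: (((\a.a) q) (\f.(\g.(\h.((f h) (g h))))))
Step 1: (q (\f.(\g.(\h.((f h) (g h))))))
Step 2: (normal form reached)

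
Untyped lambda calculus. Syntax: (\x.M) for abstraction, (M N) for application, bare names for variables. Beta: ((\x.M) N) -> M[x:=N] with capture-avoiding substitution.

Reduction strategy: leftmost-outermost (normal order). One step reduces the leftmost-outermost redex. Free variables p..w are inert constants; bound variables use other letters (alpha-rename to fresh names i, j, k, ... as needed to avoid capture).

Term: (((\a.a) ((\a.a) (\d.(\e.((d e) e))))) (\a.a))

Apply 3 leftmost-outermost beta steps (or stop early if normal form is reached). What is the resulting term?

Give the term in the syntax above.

Step 0: (((\a.a) ((\a.a) (\d.(\e.((d e) e))))) (\a.a))
Step 1: (((\a.a) (\d.(\e.((d e) e)))) (\a.a))
Step 2: ((\d.(\e.((d e) e))) (\a.a))
Step 3: (\e.(((\a.a) e) e))

Answer: (\e.(((\a.a) e) e))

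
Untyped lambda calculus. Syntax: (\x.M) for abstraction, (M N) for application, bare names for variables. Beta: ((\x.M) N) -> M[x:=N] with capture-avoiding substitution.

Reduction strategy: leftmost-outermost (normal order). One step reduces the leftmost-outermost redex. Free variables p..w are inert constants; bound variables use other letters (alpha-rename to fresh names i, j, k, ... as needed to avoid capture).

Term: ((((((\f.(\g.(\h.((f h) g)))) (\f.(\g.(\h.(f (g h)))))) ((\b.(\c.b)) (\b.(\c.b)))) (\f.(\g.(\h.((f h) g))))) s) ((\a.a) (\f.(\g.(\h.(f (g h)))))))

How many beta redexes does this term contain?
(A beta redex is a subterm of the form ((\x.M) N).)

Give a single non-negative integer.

Term: ((((((\f.(\g.(\h.((f h) g)))) (\f.(\g.(\h.(f (g h)))))) ((\b.(\c.b)) (\b.(\c.b)))) (\f.(\g.(\h.((f h) g))))) s) ((\a.a) (\f.(\g.(\h.(f (g h)))))))
  Redex: ((\f.(\g.(\h.((f h) g)))) (\f.(\g.(\h.(f (g h))))))
  Redex: ((\b.(\c.b)) (\b.(\c.b)))
  Redex: ((\a.a) (\f.(\g.(\h.(f (g h))))))
Total redexes: 3

Answer: 3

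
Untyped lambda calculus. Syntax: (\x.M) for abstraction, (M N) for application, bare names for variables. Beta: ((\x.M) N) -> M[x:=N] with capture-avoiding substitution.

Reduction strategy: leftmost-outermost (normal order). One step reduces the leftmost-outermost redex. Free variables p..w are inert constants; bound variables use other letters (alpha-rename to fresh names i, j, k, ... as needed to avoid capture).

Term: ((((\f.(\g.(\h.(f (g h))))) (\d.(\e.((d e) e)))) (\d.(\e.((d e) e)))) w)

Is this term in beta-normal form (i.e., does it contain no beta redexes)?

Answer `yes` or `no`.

Answer: no

Derivation:
Term: ((((\f.(\g.(\h.(f (g h))))) (\d.(\e.((d e) e)))) (\d.(\e.((d e) e)))) w)
Found 1 beta redex(es).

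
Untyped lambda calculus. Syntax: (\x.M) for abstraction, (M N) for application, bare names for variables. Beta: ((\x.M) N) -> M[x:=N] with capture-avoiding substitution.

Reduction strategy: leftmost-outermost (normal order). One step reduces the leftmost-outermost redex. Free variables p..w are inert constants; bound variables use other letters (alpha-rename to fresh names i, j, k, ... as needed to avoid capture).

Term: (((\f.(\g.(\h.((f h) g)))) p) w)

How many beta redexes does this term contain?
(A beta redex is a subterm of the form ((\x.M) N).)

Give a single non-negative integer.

Term: (((\f.(\g.(\h.((f h) g)))) p) w)
  Redex: ((\f.(\g.(\h.((f h) g)))) p)
Total redexes: 1

Answer: 1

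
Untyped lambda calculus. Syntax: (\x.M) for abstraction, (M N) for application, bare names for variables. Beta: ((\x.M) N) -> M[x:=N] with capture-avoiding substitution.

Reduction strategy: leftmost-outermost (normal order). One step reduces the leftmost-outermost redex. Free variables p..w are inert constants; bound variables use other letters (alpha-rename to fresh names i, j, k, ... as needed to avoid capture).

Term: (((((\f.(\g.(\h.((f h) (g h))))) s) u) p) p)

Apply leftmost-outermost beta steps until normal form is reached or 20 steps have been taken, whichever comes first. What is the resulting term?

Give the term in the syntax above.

Answer: (((s p) (u p)) p)

Derivation:
Step 0: (((((\f.(\g.(\h.((f h) (g h))))) s) u) p) p)
Step 1: ((((\g.(\h.((s h) (g h)))) u) p) p)
Step 2: (((\h.((s h) (u h))) p) p)
Step 3: (((s p) (u p)) p)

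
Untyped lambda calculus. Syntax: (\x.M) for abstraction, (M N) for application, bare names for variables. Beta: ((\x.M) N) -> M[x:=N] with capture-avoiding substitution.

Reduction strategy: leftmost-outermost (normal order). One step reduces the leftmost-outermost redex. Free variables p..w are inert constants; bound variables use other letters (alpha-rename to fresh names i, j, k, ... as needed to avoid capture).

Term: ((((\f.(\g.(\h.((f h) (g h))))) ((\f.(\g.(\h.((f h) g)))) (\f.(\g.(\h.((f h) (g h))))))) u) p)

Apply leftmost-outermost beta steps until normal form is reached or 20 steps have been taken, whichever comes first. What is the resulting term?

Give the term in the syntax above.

Step 0: ((((\f.(\g.(\h.((f h) (g h))))) ((\f.(\g.(\h.((f h) g)))) (\f.(\g.(\h.((f h) (g h))))))) u) p)
Step 1: (((\g.(\h.((((\f.(\g.(\h.((f h) g)))) (\f.(\g.(\h.((f h) (g h)))))) h) (g h)))) u) p)
Step 2: ((\h.((((\f.(\g.(\h.((f h) g)))) (\f.(\g.(\h.((f h) (g h)))))) h) (u h))) p)
Step 3: ((((\f.(\g.(\h.((f h) g)))) (\f.(\g.(\h.((f h) (g h)))))) p) (u p))
Step 4: (((\g.(\h.(((\f.(\g.(\h.((f h) (g h))))) h) g))) p) (u p))
Step 5: ((\h.(((\f.(\g.(\h.((f h) (g h))))) h) p)) (u p))
Step 6: (((\f.(\g.(\h.((f h) (g h))))) (u p)) p)
Step 7: ((\g.(\h.(((u p) h) (g h)))) p)
Step 8: (\h.(((u p) h) (p h)))

Answer: (\h.(((u p) h) (p h)))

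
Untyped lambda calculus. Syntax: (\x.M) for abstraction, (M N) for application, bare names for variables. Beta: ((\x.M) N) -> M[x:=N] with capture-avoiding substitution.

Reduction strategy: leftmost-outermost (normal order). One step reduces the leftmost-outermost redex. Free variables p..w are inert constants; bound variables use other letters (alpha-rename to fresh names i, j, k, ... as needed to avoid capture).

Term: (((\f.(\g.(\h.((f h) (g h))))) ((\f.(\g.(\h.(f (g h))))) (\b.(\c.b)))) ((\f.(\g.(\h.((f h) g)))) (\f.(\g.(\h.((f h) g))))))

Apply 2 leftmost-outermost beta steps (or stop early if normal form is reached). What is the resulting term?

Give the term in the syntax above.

Step 0: (((\f.(\g.(\h.((f h) (g h))))) ((\f.(\g.(\h.(f (g h))))) (\b.(\c.b)))) ((\f.(\g.(\h.((f h) g)))) (\f.(\g.(\h.((f h) g))))))
Step 1: ((\g.(\h.((((\f.(\g.(\h.(f (g h))))) (\b.(\c.b))) h) (g h)))) ((\f.(\g.(\h.((f h) g)))) (\f.(\g.(\h.((f h) g))))))
Step 2: (\h.((((\f.(\g.(\h.(f (g h))))) (\b.(\c.b))) h) (((\f.(\g.(\h.((f h) g)))) (\f.(\g.(\h.((f h) g))))) h)))

Answer: (\h.((((\f.(\g.(\h.(f (g h))))) (\b.(\c.b))) h) (((\f.(\g.(\h.((f h) g)))) (\f.(\g.(\h.((f h) g))))) h)))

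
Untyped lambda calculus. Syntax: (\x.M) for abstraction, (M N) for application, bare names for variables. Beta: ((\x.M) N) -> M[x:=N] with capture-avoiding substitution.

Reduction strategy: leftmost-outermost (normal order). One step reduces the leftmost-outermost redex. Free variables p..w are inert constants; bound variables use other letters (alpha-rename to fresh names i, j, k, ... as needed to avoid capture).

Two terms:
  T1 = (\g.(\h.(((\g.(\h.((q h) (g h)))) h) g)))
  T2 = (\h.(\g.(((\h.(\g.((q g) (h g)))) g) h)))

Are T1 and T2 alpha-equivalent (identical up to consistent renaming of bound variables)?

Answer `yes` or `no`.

Answer: yes

Derivation:
Term 1: (\g.(\h.(((\g.(\h.((q h) (g h)))) h) g)))
Term 2: (\h.(\g.(((\h.(\g.((q g) (h g)))) g) h)))
Alpha-equivalence: compare structure up to binder renaming.
Result: True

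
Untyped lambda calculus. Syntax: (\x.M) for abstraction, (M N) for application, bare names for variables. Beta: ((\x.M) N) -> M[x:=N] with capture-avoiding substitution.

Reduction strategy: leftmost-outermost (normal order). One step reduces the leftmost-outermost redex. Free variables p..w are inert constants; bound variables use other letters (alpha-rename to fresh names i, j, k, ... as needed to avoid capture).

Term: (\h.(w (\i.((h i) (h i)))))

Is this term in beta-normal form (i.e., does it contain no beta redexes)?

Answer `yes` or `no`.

Answer: yes

Derivation:
Term: (\h.(w (\i.((h i) (h i)))))
No beta redexes found.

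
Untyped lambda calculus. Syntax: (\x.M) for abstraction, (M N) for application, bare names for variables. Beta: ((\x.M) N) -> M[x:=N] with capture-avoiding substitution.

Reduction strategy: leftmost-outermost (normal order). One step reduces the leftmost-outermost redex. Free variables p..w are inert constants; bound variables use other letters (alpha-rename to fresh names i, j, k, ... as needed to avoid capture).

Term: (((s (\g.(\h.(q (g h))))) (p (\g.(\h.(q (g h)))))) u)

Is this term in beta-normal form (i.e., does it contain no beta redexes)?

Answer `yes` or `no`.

Term: (((s (\g.(\h.(q (g h))))) (p (\g.(\h.(q (g h)))))) u)
No beta redexes found.

Answer: yes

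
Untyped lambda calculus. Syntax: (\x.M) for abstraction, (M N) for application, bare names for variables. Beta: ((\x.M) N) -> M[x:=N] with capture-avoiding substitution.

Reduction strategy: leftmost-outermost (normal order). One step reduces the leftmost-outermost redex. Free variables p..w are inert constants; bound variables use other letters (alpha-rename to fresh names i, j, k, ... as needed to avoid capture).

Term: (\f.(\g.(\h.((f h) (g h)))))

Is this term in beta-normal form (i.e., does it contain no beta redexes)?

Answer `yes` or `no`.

Answer: yes

Derivation:
Term: (\f.(\g.(\h.((f h) (g h)))))
No beta redexes found.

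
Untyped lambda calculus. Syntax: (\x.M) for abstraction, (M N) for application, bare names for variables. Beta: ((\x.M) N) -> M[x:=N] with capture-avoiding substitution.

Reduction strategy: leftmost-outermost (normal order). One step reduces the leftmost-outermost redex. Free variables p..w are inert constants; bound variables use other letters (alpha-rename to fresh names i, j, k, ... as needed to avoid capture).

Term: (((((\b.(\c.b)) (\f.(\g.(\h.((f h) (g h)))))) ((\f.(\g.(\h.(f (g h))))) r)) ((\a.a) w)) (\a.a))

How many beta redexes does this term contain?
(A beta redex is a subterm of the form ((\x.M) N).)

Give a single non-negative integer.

Answer: 3

Derivation:
Term: (((((\b.(\c.b)) (\f.(\g.(\h.((f h) (g h)))))) ((\f.(\g.(\h.(f (g h))))) r)) ((\a.a) w)) (\a.a))
  Redex: ((\b.(\c.b)) (\f.(\g.(\h.((f h) (g h))))))
  Redex: ((\f.(\g.(\h.(f (g h))))) r)
  Redex: ((\a.a) w)
Total redexes: 3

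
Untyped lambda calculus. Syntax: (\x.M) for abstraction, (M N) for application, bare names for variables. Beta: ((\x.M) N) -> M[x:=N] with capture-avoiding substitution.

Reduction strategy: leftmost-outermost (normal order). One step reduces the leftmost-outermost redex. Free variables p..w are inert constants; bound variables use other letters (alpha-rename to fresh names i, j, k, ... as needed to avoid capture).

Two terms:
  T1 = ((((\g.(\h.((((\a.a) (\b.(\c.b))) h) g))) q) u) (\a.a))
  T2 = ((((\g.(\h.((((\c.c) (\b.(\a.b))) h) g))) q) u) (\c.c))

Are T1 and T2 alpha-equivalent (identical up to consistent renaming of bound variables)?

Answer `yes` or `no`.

Term 1: ((((\g.(\h.((((\a.a) (\b.(\c.b))) h) g))) q) u) (\a.a))
Term 2: ((((\g.(\h.((((\c.c) (\b.(\a.b))) h) g))) q) u) (\c.c))
Alpha-equivalence: compare structure up to binder renaming.
Result: True

Answer: yes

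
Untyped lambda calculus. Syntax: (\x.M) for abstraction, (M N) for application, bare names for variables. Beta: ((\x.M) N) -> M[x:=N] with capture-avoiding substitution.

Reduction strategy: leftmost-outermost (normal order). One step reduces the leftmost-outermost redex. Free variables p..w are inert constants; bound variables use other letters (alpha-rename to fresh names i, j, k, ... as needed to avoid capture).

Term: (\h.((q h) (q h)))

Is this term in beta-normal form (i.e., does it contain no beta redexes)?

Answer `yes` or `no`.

Term: (\h.((q h) (q h)))
No beta redexes found.

Answer: yes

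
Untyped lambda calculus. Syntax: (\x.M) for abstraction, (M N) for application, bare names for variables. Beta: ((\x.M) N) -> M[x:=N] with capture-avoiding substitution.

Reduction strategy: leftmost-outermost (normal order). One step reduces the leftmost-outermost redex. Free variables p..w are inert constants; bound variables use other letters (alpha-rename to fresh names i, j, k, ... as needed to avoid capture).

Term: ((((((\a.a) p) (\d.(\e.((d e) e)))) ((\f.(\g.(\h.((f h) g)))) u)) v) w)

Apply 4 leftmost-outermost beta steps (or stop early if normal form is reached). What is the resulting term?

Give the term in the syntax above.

Step 0: ((((((\a.a) p) (\d.(\e.((d e) e)))) ((\f.(\g.(\h.((f h) g)))) u)) v) w)
Step 1: ((((p (\d.(\e.((d e) e)))) ((\f.(\g.(\h.((f h) g)))) u)) v) w)
Step 2: ((((p (\d.(\e.((d e) e)))) (\g.(\h.((u h) g)))) v) w)
Step 3: (normal form reached)

Answer: ((((p (\d.(\e.((d e) e)))) (\g.(\h.((u h) g)))) v) w)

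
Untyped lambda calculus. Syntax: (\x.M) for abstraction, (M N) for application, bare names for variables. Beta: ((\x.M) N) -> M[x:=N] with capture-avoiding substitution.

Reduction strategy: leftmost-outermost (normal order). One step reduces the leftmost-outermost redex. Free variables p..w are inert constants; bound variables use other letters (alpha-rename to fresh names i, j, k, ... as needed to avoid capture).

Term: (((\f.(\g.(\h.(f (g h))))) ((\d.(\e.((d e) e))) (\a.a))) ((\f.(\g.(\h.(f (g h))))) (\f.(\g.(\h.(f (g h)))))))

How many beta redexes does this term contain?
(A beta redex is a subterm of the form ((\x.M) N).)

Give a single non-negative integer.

Term: (((\f.(\g.(\h.(f (g h))))) ((\d.(\e.((d e) e))) (\a.a))) ((\f.(\g.(\h.(f (g h))))) (\f.(\g.(\h.(f (g h)))))))
  Redex: ((\f.(\g.(\h.(f (g h))))) ((\d.(\e.((d e) e))) (\a.a)))
  Redex: ((\d.(\e.((d e) e))) (\a.a))
  Redex: ((\f.(\g.(\h.(f (g h))))) (\f.(\g.(\h.(f (g h))))))
Total redexes: 3

Answer: 3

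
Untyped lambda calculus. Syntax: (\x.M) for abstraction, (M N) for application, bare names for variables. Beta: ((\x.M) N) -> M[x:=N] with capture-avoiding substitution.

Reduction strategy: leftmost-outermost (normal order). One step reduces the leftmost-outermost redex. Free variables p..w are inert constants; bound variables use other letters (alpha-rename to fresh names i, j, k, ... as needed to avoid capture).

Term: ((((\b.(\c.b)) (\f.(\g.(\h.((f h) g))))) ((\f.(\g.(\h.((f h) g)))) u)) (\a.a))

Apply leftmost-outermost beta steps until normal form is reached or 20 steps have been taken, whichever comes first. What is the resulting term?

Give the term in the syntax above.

Answer: (\g.(\h.(h g)))

Derivation:
Step 0: ((((\b.(\c.b)) (\f.(\g.(\h.((f h) g))))) ((\f.(\g.(\h.((f h) g)))) u)) (\a.a))
Step 1: (((\c.(\f.(\g.(\h.((f h) g))))) ((\f.(\g.(\h.((f h) g)))) u)) (\a.a))
Step 2: ((\f.(\g.(\h.((f h) g)))) (\a.a))
Step 3: (\g.(\h.(((\a.a) h) g)))
Step 4: (\g.(\h.(h g)))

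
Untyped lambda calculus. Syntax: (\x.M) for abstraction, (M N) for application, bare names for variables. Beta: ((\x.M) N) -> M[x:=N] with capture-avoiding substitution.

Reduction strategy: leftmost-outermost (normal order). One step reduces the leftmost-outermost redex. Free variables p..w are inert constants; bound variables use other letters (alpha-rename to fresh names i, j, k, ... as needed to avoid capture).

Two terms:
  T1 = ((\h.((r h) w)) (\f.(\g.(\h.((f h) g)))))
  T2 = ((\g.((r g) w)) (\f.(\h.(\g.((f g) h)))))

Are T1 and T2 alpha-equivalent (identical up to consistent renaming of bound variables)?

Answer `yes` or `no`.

Answer: yes

Derivation:
Term 1: ((\h.((r h) w)) (\f.(\g.(\h.((f h) g)))))
Term 2: ((\g.((r g) w)) (\f.(\h.(\g.((f g) h)))))
Alpha-equivalence: compare structure up to binder renaming.
Result: True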